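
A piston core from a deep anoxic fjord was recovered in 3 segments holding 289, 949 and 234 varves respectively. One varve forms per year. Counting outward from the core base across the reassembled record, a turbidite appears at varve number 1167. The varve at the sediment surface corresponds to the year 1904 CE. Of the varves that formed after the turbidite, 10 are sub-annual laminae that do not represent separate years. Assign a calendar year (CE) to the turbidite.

Total varves = 289 + 949 + 234 = 1472.
1472 − 1167 = 305 varves lie beyond the turbidite toward the sediment surface.
305 − 10 false = 295 true varves after the turbidite.
The varve at the sediment surface is 1904 CE, so the turbidite dates to 1904 − 295 = 1609 CE.

1609 CE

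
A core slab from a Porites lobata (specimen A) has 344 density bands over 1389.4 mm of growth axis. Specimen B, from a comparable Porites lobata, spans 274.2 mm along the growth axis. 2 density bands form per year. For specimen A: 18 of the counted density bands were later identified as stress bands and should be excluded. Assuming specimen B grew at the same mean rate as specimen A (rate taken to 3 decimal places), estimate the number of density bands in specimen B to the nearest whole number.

Specimen A: correcting the raw count gives 344 − 18 = 326 true density bands.
Specimen A: dividing by 2 density bands per year: 326 / 2 = 163 years.
A: Extension rate ≈ 1389.4 / 163 = 8.524 mm/yr.
Specimen B: 274.2 mm / 8.524 mm per year = 32.17 years; at 2 density bands per year that is 32.17 × 2 ≈ 64 density bands.

64 density bands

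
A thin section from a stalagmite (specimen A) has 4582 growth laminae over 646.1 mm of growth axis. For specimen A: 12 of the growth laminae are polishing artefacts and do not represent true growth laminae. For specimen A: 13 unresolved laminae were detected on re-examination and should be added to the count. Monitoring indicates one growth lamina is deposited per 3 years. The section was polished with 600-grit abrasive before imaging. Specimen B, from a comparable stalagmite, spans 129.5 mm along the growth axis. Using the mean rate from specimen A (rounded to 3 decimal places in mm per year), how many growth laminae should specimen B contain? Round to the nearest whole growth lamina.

918 growth laminae

Specimen A: after corrections the count is 4582 − 12 + 13 = 4583 growth laminae.
Specimen A: multiplying by 3 years per growth lamina: 4583 × 3 = 13749 years.
A: Mean rate = 646.1 mm / 13749 years ≈ 0.047 mm/year.
Specimen B: 129.5 mm / 0.047 mm per year = 2755.32 years; at 3 years per growth lamina that is 2755.32 / 3 ≈ 918 growth laminae.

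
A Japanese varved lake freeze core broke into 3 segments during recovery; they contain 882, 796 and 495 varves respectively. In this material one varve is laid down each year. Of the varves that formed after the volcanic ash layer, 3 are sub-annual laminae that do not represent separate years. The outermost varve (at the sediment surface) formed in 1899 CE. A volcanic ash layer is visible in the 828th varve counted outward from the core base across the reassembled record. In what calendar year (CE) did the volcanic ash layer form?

Total varves = 882 + 796 + 495 = 2173.
Between varve 828 and the sediment surface there are 2173 − 828 = 1345 varves.
Excluding 3 false varves: 1345 − 3 = 1342.
The varve at the sediment surface is 1899 CE, so the volcanic ash layer dates to 1899 − 1342 = 557 CE.

557 CE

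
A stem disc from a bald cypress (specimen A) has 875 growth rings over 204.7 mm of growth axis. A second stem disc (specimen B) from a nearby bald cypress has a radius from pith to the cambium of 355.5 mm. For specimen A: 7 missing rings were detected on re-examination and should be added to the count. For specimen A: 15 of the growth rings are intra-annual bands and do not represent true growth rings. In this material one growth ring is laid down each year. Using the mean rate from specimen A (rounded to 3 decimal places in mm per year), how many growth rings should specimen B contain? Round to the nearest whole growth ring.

Specimen A: correcting the raw count gives 875 − 15 + 7 = 867 true growth rings.
A: Mean rate = 204.7 mm / 867 years ≈ 0.236 mm per year.
For B, 355.5 / 0.236 = 1506.36 years ≈ 1506 growth rings.

1506 growth rings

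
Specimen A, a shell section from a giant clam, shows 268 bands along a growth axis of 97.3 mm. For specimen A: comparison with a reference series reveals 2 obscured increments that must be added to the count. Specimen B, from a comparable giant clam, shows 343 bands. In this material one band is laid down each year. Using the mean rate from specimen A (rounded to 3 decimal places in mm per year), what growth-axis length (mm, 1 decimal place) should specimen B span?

Specimen A: adjusted count: 268 + 2 = 270 bands.
A: Mean rate = 97.3 mm / 270 years ≈ 0.360 mm per year.
Length of B = 0.360 × 343 = 123.5 mm.

123.5 mm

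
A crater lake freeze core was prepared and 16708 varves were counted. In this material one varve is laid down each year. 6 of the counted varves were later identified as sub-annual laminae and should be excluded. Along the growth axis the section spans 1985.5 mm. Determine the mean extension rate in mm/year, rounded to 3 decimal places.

Adjusted count: 16708 − 6 = 16702 varves.
Mean rate = 1985.5 mm / 16702 years ≈ 0.119 mm/year.

0.119 mm/year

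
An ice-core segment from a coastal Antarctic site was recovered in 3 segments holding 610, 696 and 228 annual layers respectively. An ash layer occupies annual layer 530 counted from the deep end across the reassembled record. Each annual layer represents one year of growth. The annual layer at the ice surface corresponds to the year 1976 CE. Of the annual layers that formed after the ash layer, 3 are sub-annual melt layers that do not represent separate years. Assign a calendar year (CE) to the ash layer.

Total annual layers = 610 + 696 + 228 = 1534.
Between annual layer 530 and the ice surface there are 1534 − 530 = 1004 annual layers.
Removing the 3 false annual layers leaves 1004 − 3 = 1001 true annual layers beyond the ash layer.
The annual layer at the ice surface is 1976 CE, so the ash layer dates to 1976 − 1001 = 975 CE.

975 CE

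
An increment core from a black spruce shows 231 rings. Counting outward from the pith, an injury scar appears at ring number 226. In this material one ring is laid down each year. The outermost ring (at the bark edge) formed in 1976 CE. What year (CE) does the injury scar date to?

The injury scar sits at ring 226 from the pith, so 231 − 226 = 5 rings formed after it.
The ring at the bark edge is 1976 CE, so the injury scar dates to 1976 − 5 = 1971 CE.

1971 CE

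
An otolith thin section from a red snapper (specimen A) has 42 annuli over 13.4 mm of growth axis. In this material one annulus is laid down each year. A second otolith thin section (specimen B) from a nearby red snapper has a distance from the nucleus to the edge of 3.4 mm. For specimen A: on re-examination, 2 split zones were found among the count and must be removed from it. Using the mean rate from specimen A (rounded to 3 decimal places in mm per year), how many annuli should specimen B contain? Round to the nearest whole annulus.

Specimen A: true annulus count = 42 − 2 = 40.
A: Mean rate = 13.4 mm / 40 years ≈ 0.335 mm/yr.
Specimen B: 3.4 mm / 0.335 mm per year = 10.15 years ≈ 10 annuli.

10 annuli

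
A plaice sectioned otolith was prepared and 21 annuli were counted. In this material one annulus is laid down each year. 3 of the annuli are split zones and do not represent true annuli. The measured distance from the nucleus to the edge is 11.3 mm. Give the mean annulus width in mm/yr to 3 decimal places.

0.628 mm/yr

Correcting the raw count gives 21 − 3 = 18 true annuli.
11.3 mm over 18 years gives 11.3 / 18 ≈ 0.628 mm/yr.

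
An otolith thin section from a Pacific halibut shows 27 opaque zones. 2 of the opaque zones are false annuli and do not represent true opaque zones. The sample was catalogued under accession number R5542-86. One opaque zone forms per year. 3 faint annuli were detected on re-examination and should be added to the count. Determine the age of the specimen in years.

Adjusted count: 27 − 2 + 3 = 28 opaque zones.
One opaque zone per year makes the duration 28 years.

28 yr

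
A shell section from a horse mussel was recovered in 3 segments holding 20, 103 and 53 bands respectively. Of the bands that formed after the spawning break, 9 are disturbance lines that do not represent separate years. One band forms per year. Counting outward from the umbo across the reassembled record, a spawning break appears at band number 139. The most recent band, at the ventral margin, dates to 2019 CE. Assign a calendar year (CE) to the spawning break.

1991 CE

Total bands = 20 + 103 + 53 = 176.
The spawning break sits at band 139 from the umbo, so 176 − 139 = 37 bands formed after it.
37 − 9 false = 28 true bands after the spawning break.
The band at the ventral margin is 2019 CE, so the spawning break dates to 2019 − 28 = 1991 CE.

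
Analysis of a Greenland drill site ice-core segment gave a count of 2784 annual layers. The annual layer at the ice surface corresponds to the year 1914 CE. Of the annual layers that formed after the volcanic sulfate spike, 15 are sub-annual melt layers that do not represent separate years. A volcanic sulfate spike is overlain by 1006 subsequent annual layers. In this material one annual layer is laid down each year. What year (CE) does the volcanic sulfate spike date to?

1006 annual layers formed after the volcanic sulfate spike.
Removing the 15 false annual layers leaves 1006 − 15 = 991 true annual layers beyond the volcanic sulfate spike.
The annual layer at the ice surface is 1914 CE, so the volcanic sulfate spike dates to 1914 − 991 = 923 CE.

923 CE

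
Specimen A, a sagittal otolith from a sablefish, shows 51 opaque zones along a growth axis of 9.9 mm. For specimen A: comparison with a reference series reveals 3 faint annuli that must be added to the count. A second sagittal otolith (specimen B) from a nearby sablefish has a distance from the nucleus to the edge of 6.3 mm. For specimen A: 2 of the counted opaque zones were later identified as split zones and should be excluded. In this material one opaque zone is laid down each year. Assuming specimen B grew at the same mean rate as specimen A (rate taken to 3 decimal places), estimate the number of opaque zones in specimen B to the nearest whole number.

33 opaque zones

Specimen A: correcting the raw count gives 51 − 2 + 3 = 52 true opaque zones.
A: Mean rate = 9.9 mm / 52 years ≈ 0.190 mm per year.
B spans 6.3 / 0.190 = 33.16 years ≈ 33 opaque zones.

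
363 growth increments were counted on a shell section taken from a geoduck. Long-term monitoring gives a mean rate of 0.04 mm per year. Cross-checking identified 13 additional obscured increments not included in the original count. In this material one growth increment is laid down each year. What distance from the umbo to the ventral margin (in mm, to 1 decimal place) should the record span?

15.0 mm

Adjusted count: 363 + 13 = 376 growth increments.
Length ≈ 0.04 × 376 = 15.0 mm.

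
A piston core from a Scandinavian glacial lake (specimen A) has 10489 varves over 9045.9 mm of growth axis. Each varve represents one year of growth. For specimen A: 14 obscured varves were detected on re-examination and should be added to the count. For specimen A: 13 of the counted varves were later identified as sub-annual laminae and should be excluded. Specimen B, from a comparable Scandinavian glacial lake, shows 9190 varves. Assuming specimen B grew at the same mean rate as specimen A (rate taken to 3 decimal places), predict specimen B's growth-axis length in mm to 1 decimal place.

7921.8 mm

Specimen A: adjusted count: 10489 − 13 + 14 = 10490 varves.
A: Extension rate ≈ 9045.9 / 10490 = 0.862 mm/yr.
B's length ≈ 0.862 × 9190 = 7921.8 mm.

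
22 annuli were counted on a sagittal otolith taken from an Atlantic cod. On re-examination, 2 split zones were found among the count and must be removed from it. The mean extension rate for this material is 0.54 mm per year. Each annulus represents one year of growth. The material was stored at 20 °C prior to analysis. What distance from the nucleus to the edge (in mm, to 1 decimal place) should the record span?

Correcting the raw count gives 22 − 2 = 20 true annuli.
Length ≈ 0.54 × 20 = 10.8 mm.

10.8 mm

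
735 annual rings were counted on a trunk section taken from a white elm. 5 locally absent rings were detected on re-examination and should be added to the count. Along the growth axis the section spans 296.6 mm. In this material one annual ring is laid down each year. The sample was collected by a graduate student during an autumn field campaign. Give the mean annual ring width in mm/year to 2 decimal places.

Correcting the raw count gives 735 + 5 = 740 true annual rings.
296.6 mm over 740 years gives 296.6 / 740 ≈ 0.40 mm/year.

0.40 mm/year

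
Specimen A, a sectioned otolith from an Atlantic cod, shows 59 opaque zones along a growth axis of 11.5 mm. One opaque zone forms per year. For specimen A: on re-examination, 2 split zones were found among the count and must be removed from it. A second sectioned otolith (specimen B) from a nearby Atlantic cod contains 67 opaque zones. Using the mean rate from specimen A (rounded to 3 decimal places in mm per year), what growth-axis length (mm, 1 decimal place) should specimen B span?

Specimen A: adjusted count: 59 − 2 = 57 opaque zones.
A: Extension rate ≈ 11.5 / 57 = 0.202 mm/yr.
Length of B = 0.202 × 67 = 13.5 mm.

13.5 mm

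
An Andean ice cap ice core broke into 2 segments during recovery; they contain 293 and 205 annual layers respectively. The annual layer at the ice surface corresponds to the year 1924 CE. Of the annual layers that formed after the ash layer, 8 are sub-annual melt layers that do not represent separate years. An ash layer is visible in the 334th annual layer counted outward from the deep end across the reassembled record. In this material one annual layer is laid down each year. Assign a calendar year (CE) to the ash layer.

1768 CE

Total annual layers = 293 + 205 = 498.
The ash layer sits at annual layer 334 from the deep end, so 498 − 334 = 164 annual layers formed after it.
164 − 8 false = 156 true annual layers after the ash layer.
1924 − 156 = 1768 CE.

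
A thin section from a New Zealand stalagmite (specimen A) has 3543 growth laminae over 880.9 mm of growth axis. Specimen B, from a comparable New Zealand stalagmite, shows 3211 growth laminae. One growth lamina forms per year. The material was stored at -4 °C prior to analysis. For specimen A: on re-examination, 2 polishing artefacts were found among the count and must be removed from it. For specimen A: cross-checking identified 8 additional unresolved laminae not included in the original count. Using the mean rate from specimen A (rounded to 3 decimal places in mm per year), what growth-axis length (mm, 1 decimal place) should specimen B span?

796.3 mm

Specimen A: true growth lamina count = 3543 − 2 + 8 = 3549.
A: Mean rate = 880.9 mm / 3549 years ≈ 0.248 mm/year.
Length of B = 0.248 × 3211 = 796.3 mm.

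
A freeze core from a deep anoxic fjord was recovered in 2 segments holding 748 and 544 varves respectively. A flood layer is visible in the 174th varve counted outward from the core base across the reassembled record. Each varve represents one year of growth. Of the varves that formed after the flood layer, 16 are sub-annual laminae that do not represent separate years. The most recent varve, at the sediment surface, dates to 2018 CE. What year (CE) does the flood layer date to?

916 CE

Total varves = 748 + 544 = 1292.
Between varve 174 and the sediment surface there are 1292 − 174 = 1118 varves.
1118 − 16 false = 1102 true varves after the flood layer.
The varve at the sediment surface is 2018 CE, so the flood layer dates to 2018 − 1102 = 916 CE.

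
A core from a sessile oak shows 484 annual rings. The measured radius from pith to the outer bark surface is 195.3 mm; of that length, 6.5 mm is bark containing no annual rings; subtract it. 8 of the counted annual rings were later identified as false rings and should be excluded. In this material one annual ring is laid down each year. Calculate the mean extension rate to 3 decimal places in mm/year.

Adjusted count: 484 − 8 = 476 annual rings.
Net length = 195.3 − 6.5 = 188.8 mm.
188.8 mm over 476 years gives 188.8 / 476 ≈ 0.397 mm/year.

0.397 mm/year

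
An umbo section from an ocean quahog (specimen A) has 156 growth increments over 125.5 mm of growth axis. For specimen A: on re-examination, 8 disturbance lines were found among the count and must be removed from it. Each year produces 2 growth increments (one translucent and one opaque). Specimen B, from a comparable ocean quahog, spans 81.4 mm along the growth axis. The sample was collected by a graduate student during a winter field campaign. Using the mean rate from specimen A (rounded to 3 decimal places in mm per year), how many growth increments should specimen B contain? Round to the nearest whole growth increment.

96 growth increments

Specimen A: adjusted count: 156 − 8 = 148 growth increments.
Specimen A: with 2 growth increments per year, 148 / 2 = 74 years.
A: 125.5 mm over 74 years gives 125.5 / 74 ≈ 1.696 mm/year.
Specimen B: 81.4 mm / 1.696 mm per year = 48.00 years; at 2 growth increments per year that is 48.00 × 2 ≈ 96 growth increments.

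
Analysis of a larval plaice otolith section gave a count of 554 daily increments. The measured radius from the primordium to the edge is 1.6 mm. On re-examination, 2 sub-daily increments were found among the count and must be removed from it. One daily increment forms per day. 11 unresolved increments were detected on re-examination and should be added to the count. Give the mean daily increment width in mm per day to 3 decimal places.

True daily increment count = 554 − 2 + 11 = 563.
Mean rate = 1.6 mm / 563 days ≈ 0.003 mm per day.

0.003 mm per day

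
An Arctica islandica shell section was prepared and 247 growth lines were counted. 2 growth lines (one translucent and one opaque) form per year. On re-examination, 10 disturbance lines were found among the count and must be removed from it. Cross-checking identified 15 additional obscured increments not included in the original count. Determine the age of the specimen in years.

Correcting the raw count gives 247 − 10 + 15 = 252 true growth lines.
252 growth lines at 2 per year is 252 / 2 = 126 years.

126 years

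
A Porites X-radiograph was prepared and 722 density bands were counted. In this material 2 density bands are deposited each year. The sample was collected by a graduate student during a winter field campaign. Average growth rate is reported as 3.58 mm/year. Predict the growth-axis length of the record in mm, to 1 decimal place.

1292.4 mm

With 2 density bands per year, 722 / 2 = 361 years.
361 years at 3.58 mm/year gives 3.58 × 361 = 1292.4 mm.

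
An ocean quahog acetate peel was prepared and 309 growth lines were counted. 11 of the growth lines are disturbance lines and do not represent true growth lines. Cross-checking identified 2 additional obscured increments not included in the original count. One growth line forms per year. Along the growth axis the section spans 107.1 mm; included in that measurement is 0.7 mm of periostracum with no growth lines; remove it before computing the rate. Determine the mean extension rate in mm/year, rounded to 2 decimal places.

0.35 mm/year

True growth line count = 309 − 11 + 2 = 300.
Removing the 0.7 mm offcut leaves 107.1 − 0.7 = 106.4 mm.
Extension rate ≈ 106.4 / 300 = 0.35 mm/year.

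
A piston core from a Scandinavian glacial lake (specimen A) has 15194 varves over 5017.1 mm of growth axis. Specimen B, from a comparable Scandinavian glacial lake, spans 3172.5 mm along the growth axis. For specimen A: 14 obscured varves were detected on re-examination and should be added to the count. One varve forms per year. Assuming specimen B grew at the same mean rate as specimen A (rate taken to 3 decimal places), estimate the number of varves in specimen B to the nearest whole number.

9614 varves

Specimen A: after corrections the count is 15194 + 14 = 15208 varves.
A: Extension rate ≈ 5017.1 / 15208 = 0.330 mm per year.
Specimen B: 3172.5 mm / 0.330 mm per year = 9613.64 years ≈ 9614 varves.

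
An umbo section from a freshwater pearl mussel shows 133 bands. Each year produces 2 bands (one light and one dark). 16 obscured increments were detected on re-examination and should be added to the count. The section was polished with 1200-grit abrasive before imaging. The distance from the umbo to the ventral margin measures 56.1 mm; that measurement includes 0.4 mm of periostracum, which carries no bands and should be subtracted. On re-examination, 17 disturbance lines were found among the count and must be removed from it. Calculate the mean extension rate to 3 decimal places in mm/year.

0.844 mm/year

Adjusted count: 133 − 17 + 16 = 132 bands.
Dividing by 2 bands per year: 132 / 2 = 66 years.
Removing the 0.4 mm offcut leaves 56.1 − 0.4 = 55.7 mm.
Mean rate = 55.7 mm / 66 years ≈ 0.844 mm/year.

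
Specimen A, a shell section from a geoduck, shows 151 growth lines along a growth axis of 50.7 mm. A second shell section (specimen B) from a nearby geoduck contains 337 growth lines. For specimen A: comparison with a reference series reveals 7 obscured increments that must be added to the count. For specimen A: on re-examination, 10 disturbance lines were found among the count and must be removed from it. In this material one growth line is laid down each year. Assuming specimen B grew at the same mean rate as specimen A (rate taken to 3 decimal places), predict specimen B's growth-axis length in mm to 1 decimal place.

115.6 mm

Specimen A: after corrections the count is 151 − 10 + 7 = 148 growth lines.
A: Mean rate = 50.7 mm / 148 years ≈ 0.343 mm/yr.
Length of B = 0.343 × 337 = 115.6 mm.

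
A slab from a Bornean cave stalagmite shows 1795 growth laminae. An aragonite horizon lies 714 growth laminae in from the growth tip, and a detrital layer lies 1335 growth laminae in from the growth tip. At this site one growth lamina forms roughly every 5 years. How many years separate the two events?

1335 − 714 = 621 growth laminae lie between the two events.
621 growth laminae at 5 years each span 621 × 5 = 3105 years.

3105 yr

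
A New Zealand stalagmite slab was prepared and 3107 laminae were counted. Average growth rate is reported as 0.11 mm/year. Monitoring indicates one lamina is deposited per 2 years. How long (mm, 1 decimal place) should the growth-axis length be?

683.5 mm

3107 laminae at 2 years each span 3107 × 2 = 6214 years.
Length ≈ 0.11 × 6214 = 683.5 mm.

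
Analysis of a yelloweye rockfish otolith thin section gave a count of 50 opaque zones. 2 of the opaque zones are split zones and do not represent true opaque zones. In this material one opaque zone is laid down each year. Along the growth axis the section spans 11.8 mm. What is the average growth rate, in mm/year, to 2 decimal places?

0.25 mm/year

Adjusted count: 50 − 2 = 48 opaque zones.
Mean rate = 11.8 mm / 48 years ≈ 0.25 mm/year.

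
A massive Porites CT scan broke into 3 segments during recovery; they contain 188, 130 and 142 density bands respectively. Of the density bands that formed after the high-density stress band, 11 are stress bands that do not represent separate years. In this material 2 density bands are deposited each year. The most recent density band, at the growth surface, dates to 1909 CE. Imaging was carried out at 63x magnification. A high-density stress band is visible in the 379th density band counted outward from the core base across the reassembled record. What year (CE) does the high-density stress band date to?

1874 CE

Total density bands = 188 + 130 + 142 = 460.
Between density band 379 and the growth surface there are 460 − 379 = 81 density bands.
Removing the 11 false density bands leaves 81 − 11 = 70 true density bands beyond the high-density stress band.
70 density bands at 2 per year is 70 / 2 = 35 years.
The density band at the growth surface is 1909 CE, so the high-density stress band dates to 1909 − 35 = 1874 CE.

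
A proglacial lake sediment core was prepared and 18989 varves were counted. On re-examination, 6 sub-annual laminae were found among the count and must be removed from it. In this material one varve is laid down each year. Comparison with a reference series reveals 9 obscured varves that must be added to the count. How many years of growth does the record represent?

Correcting the raw count gives 18989 − 6 + 9 = 18992 true varves.
With a one-to-one varve periodicity this is 18992 years.

18992 yr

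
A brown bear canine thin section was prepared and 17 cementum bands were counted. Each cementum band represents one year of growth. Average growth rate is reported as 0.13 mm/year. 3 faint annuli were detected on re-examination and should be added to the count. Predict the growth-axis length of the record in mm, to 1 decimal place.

2.6 mm

Adjusted count: 17 + 3 = 20 cementum bands.
20 years at 0.13 mm/year gives 0.13 × 20 = 2.6 mm.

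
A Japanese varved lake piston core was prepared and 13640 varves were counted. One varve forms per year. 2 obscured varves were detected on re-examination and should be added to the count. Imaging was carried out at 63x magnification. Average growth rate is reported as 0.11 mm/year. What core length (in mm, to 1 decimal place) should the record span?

1500.6 mm

True varve count = 13640 + 2 = 13642.
Predicted length = 0.11 mm/year × 13642 years = 1500.6 mm.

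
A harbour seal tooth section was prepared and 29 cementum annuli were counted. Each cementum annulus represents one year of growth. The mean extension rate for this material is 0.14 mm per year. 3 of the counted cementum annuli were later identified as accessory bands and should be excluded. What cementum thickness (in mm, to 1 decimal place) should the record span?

3.6 mm

After corrections the count is 29 − 3 = 26 cementum annuli.
Length ≈ 0.14 × 26 = 3.6 mm.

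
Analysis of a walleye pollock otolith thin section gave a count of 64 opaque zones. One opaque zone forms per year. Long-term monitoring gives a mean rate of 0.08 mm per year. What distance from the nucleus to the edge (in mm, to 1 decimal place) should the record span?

The record spans 64 years at 0.08 mm per year.
Length ≈ 0.08 × 64 = 5.1 mm.

5.1 mm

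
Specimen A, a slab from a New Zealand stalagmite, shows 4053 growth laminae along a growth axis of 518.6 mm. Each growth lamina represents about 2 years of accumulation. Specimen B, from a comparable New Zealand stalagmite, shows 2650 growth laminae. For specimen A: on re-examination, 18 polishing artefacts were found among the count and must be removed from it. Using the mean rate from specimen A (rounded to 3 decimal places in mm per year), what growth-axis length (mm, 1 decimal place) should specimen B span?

339.2 mm

Specimen A: after corrections the count is 4053 − 18 = 4035 growth laminae.
Specimen A: multiplying by 2 years per growth lamina: 4035 × 2 = 8070 years.
A: Mean rate = 518.6 mm / 8070 years ≈ 0.064 mm/year.
Specimen B: 2650 growth laminae at 2 years each span 2650 × 2 = 5300 years. Length of B = 0.064 × 5300 = 339.2 mm.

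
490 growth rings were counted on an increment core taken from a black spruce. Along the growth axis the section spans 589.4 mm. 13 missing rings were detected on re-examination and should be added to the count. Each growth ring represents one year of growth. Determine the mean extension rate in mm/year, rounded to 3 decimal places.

True growth ring count = 490 + 13 = 503.
589.4 mm over 503 years gives 589.4 / 503 ≈ 1.172 mm/year.

1.172 mm/year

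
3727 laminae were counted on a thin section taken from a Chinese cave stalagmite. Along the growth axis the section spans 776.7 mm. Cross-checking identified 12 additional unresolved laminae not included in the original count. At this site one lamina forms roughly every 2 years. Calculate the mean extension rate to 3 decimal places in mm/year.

Adjusted count: 3727 + 12 = 3739 laminae.
Multiplying by 2 years per lamina: 3739 × 2 = 7478 years.
776.7 mm over 7478 years gives 776.7 / 7478 ≈ 0.104 mm/year.

0.104 mm/year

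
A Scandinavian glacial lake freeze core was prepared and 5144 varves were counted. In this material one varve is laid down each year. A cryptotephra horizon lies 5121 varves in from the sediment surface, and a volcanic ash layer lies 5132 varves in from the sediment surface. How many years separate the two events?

11 years

Separation: 5132 − 5121 = 11 varves.
At one varve per year, 11 years elapsed between them.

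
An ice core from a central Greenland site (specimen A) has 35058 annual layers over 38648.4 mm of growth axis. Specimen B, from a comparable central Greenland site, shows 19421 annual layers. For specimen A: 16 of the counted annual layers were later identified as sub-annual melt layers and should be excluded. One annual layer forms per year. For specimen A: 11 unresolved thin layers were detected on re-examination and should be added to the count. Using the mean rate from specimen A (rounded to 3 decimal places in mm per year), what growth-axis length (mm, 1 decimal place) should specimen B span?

Specimen A: correcting the raw count gives 35058 − 16 + 11 = 35053 true annual layers.
A: 38648.4 mm over 35053 years gives 38648.4 / 35053 ≈ 1.103 mm/yr.
B's length ≈ 1.103 × 19421 = 21421.4 mm.

21421.4 mm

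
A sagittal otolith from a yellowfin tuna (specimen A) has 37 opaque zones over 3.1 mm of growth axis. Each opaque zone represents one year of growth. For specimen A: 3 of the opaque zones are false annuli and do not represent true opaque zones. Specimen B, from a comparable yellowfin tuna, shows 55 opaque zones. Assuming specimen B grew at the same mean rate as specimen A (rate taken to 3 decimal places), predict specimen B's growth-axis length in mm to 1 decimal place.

5.0 mm

Specimen A: adjusted count: 37 − 3 = 34 opaque zones.
A: Mean rate = 3.1 mm / 34 years ≈ 0.091 mm/year.
For B, 0.091 mm/year × 55 years = 5.0 mm.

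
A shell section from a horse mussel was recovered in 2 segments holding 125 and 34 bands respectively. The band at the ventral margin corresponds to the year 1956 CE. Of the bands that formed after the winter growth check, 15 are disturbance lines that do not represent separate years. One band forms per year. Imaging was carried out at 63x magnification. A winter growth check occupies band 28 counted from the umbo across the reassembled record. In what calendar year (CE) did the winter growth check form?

1840 CE

Total bands = 125 + 34 = 159.
Between band 28 and the ventral margin there are 159 − 28 = 131 bands.
131 − 15 false = 116 true bands after the winter growth check.
1956 − 116 = 1840 CE.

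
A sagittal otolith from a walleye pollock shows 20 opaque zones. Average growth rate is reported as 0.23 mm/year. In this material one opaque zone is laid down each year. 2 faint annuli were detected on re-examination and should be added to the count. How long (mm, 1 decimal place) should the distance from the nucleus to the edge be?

After corrections the count is 20 + 2 = 22 opaque zones.
Length ≈ 0.23 × 22 = 5.1 mm.

5.1 mm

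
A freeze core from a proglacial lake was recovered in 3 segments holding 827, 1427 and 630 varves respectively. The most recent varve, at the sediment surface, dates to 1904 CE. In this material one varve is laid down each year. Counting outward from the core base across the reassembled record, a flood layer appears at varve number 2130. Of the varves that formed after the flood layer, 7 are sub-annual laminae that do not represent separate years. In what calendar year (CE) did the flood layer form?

1157 CE

Total varves = 827 + 1427 + 630 = 2884.
2884 − 2130 = 754 varves lie beyond the flood layer toward the sediment surface.
Removing the 7 false varves leaves 754 − 7 = 747 true varves beyond the flood layer.
The varve at the sediment surface is 1904 CE, so the flood layer dates to 1904 − 747 = 1157 CE.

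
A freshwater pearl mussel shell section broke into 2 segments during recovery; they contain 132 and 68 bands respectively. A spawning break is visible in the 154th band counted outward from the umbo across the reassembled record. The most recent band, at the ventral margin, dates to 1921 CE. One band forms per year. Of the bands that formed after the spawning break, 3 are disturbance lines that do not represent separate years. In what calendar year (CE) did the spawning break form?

Total bands = 132 + 68 = 200.
Between band 154 and the ventral margin there are 200 − 154 = 46 bands.
Excluding 3 false bands: 46 − 3 = 43.
1921 − 43 = 1878 CE.

1878 CE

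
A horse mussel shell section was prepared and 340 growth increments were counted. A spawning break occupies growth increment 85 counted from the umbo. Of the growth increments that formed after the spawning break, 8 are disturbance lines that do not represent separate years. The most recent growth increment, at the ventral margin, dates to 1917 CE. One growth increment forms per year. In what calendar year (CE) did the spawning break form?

1670 CE

The spawning break sits at growth increment 85 from the umbo, so 340 − 85 = 255 growth increments formed after it.
255 − 8 false = 247 true growth increments after the spawning break.
Counting back 247 years from 1917 CE places the spawning break in 1917 − 247 = 1670 CE.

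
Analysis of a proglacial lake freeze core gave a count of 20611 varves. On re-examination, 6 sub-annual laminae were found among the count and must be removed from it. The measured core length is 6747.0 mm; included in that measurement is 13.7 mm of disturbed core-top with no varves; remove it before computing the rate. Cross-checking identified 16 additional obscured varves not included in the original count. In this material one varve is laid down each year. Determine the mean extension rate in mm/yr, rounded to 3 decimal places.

0.327 mm/yr

After corrections the count is 20611 − 6 + 16 = 20621 varves.
Net length = 6747.0 − 13.7 = 6733.3 mm.
Mean rate = 6733.3 mm / 20621 years ≈ 0.327 mm/yr.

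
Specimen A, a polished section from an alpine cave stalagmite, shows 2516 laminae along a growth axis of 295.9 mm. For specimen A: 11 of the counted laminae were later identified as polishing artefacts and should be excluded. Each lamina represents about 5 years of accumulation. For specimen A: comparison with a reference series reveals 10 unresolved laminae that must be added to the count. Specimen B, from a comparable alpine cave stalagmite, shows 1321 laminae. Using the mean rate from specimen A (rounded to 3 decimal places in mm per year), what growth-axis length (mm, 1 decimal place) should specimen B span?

158.5 mm

Specimen A: adjusted count: 2516 − 11 + 10 = 2515 laminae.
Specimen A: at 5 years per lamina, 2515 × 5 = 12575 years.
A: Extension rate ≈ 295.9 / 12575 = 0.024 mm/year.
Specimen B: 1321 laminae at 5 years each span 1321 × 5 = 6605 years. Length of B = 0.024 × 6605 = 158.5 mm.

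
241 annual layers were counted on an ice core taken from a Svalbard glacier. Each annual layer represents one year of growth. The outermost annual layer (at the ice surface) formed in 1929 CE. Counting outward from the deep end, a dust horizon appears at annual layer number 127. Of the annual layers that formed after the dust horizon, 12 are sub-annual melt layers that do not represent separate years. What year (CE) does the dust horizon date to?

1827 CE

Between annual layer 127 and the ice surface there are 241 − 127 = 114 annual layers.
Removing the 12 false annual layers leaves 114 − 12 = 102 true annual layers beyond the dust horizon.
1929 − 102 = 1827 CE.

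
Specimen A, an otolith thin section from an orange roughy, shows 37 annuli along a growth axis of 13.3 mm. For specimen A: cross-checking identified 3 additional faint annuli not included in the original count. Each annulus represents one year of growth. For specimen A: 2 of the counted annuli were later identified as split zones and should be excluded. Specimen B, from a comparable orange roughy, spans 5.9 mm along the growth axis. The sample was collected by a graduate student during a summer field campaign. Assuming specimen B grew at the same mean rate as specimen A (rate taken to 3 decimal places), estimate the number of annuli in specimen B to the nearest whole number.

Specimen A: correcting the raw count gives 37 − 2 + 3 = 38 true annuli.
A: Mean rate = 13.3 mm / 38 years ≈ 0.350 mm per year.
B spans 5.9 / 0.350 = 16.86 years ≈ 17 annuli.

17 annuli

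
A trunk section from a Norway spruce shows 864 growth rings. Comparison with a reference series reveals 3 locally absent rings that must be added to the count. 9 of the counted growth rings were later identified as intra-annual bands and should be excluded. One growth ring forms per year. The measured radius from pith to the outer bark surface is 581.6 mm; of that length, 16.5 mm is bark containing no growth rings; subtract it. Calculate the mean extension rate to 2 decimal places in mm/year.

True growth ring count = 864 − 9 + 3 = 858.
The growth record spans 581.6 − 16.5 = 565.1 mm.
565.1 mm over 858 years gives 565.1 / 858 ≈ 0.66 mm/year.

0.66 mm/year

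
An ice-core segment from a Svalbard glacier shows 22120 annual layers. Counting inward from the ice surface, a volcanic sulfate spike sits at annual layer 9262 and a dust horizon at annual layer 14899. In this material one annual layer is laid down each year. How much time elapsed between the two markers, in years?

5637 years

14899 − 9262 = 5637 annual layers lie between the two events.
At one annual layer per year, 5637 years elapsed between them.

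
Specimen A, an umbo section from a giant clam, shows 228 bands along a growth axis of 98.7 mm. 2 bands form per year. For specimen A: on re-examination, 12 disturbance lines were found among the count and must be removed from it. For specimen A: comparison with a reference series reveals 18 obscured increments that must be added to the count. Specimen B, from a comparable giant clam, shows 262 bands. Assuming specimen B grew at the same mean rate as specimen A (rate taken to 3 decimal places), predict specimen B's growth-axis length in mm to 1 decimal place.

Specimen A: correcting the raw count gives 228 − 12 + 18 = 234 true bands.
Specimen A: 234 bands at 2 per year is 234 / 2 = 117 years.
A: 98.7 mm over 117 years gives 98.7 / 117 ≈ 0.844 mm/year.
Specimen B: dividing by 2 bands per year: 262 / 2 = 131 years. B's length ≈ 0.844 × 131 = 110.6 mm.

110.6 mm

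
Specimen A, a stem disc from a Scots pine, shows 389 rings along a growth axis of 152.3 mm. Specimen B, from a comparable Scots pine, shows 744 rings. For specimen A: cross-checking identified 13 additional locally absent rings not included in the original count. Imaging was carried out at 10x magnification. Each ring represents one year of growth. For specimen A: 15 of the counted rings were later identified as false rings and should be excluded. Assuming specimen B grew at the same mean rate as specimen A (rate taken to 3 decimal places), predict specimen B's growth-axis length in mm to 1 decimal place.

Specimen A: true ring count = 389 − 15 + 13 = 387.
A: 152.3 mm over 387 years gives 152.3 / 387 ≈ 0.394 mm/year.
For B, 0.394 mm/year × 744 years = 293.1 mm.

293.1 mm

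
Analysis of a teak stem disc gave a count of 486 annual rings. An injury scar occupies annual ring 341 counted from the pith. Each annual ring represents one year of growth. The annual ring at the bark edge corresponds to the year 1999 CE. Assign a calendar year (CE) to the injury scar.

1854 CE

486 − 341 = 145 annual rings lie beyond the injury scar toward the bark edge.
Counting back 145 years from 1999 CE places the injury scar in 1999 − 145 = 1854 CE.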